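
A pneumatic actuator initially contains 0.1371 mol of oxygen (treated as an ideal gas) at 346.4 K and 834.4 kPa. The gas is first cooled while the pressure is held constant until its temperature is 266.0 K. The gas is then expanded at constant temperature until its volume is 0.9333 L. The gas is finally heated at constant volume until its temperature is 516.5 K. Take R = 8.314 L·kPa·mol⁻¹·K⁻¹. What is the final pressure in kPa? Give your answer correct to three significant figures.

From PV = nRT: V₁ = nRT₁/P₁ = 0.4732 L.
Isobaric, so V/T is constant: P₂ = P₁; V₂ = V₁·(T₂/T₁) = 0.3634 L.
Isothermal, so P V is constant: T₃ = T₂; P₃ = P₂·(V₂/V₃) = 324.9 kPa.
Isochoric, so P/T is constant: V₄ = V₃; P₄ = P₃·(T₄/T₃) = 630.8 kPa.

P₄ ≈ 631 kPa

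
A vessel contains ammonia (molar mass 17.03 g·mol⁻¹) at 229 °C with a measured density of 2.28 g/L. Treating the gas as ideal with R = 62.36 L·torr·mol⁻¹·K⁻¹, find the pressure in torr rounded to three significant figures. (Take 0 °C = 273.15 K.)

ρ = PM/(RT) ⇒ P = ρRT/M = (2.28 × 62.36 × 502.1) / 17.03

P ≈ 4.19e+03 torr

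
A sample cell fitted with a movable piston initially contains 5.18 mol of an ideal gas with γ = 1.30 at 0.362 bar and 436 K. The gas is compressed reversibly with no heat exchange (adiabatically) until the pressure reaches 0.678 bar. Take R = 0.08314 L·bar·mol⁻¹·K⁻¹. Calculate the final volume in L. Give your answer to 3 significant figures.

From PV = nRT: V₁ = nRT₁/P₁ = 518.7 L.
Adiabatic (γ = 1.30), T V^(γ−1) and P V^γ constant: T₂ = T₁·(P₂/P₁)^((γ−1)/γ) = 503.9 K; V₂ = V₁·(P₁/P₂)^(1/γ) = 320.1 L.

V₂ ≈ 320 L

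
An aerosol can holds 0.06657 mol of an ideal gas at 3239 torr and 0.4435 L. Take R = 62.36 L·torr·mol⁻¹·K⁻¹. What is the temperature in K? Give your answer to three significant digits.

T ≈ 346 K

PV = nRT ⇒ T = PV/(nR) = (3239 × 0.4435) / (0.06657 × 62.36)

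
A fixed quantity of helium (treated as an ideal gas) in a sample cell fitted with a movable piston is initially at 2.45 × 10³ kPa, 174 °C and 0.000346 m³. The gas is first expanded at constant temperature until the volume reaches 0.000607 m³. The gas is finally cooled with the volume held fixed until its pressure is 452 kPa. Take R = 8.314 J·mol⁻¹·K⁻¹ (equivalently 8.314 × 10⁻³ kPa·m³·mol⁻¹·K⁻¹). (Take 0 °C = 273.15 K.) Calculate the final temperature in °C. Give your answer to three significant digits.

T₃ ≈ -128 °C

Convert: T₁ = 447.1 K.
Isothermal, so P V is constant: T₂ = T₁; P₂ = P₁·(V₁/V₂) = 1397 kPa.
Isochoric, so P/T is constant: V₃ = V₂; T₃ = T₂·(P₃/P₂) = 144.7 K.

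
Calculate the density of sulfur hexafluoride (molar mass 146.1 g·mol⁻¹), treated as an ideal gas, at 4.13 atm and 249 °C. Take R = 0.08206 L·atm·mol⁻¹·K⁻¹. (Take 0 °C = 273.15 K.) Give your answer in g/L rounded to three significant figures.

ρ ≈ 14.1 g/L

ρ = PM/(RT) = (4.13 × 146.1) / (0.08206 × 522.1)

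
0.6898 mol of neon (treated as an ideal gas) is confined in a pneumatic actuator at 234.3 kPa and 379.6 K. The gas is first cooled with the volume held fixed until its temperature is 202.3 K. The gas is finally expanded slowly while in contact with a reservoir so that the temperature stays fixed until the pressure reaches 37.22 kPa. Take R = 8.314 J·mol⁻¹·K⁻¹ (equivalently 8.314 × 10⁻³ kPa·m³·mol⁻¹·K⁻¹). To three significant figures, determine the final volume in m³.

V₃ ≈ 0.0312 m³

From PV = nRT: V₁ = nRT₁/P₁ = 0.009292 m³.
Isochoric, so P/T is constant: V₂ = V₁; P₂ = P₁·(T₂/T₁) = 124.9 kPa.
Isothermal, so P V is constant: T₃ = T₂; V₃ = V₂·(P₂/P₃) = 0.03117 m³.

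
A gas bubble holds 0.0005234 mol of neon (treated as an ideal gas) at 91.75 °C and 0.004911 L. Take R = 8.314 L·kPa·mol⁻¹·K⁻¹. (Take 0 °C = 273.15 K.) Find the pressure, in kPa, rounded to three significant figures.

P ≈ 323 kPa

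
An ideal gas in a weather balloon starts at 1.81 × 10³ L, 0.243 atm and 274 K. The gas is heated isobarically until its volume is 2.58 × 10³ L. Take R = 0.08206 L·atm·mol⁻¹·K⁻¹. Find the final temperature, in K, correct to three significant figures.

T₂ ≈ 391 K

Isobaric, so V/T is constant: P₂ = P₁; T₂ = T₁·(V₂/V₁) = 390.6 K.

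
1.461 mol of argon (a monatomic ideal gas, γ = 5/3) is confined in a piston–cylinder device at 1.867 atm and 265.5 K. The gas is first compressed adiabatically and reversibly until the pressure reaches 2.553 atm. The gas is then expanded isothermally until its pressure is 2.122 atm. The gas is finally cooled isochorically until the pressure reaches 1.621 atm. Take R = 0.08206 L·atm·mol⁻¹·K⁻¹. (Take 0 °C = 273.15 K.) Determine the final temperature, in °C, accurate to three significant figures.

T₄ ≈ -43.3 °C

From PV = nRT: V₁ = nRT₁/P₁ = 17.05 L.
Reversible adiabatic, γ = 5/3: T₂ = T₁·(P₂/P₁)^((γ−1)/γ) = 300.9 K; V₂ = V₁·(P₁/P₂)^(1/γ) = 14.13 L.
Isothermal, so P V is constant: T₃ = T₂; V₃ = V₂·(P₂/P₃) = 17.00 L.
Isochoric, so P/T is constant: V₄ = V₃; T₄ = T₃·(P₄/P₃) = 229.9 K.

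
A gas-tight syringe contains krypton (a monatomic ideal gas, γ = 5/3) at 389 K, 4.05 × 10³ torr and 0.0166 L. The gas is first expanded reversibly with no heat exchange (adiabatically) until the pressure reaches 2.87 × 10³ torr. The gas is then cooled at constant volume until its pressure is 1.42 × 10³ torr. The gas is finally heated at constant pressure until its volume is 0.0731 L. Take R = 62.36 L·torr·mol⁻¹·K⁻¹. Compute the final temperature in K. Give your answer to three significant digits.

Adiabatic (γ = 5/3), T V^(γ−1) and P V^γ constant: T₂ = T₁·(P₂/P₁)^((γ−1)/γ) = 338.9 K; V₂ = V₁·(P₁/P₂)^(1/γ) = 0.02041 L.
Isochoric, so P/T is constant: V₃ = V₂; T₃ = T₂·(P₃/P₂) = 167.7 K.
P constant ⇒ V ∝ T: P₄ = P₃; T₄ = T₃·(V₄/V₃) = 600.6 K.

T₄ ≈ 601 K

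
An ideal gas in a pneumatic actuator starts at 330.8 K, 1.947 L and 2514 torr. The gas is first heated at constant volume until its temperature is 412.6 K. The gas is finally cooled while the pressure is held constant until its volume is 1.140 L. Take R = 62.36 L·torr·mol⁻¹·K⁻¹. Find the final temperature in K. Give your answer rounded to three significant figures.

Isochoric, so P/T is constant: V₂ = V₁; P₂ = P₁·(T₂/T₁) = 3136 torr.
Isobaric, so V/T is constant: P₃ = P₂; T₃ = T₂·(V₃/V₂) = 241.6 K.

T₃ ≈ 242 K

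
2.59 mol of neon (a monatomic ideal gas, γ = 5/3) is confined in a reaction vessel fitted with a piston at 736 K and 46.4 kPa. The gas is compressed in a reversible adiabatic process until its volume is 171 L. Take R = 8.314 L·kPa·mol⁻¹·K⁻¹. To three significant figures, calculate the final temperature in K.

From PV = nRT: V₁ = nRT₁/P₁ = 341.6 L.
Reversible adiabatic, γ = 5/3: T₂ = T₁·(V₁/V₂)^(γ−1) = 1167 K; P₂ = P₁·(V₁/V₂)^γ = 147.0 kPa.

T₂ ≈ 1.17e+03 K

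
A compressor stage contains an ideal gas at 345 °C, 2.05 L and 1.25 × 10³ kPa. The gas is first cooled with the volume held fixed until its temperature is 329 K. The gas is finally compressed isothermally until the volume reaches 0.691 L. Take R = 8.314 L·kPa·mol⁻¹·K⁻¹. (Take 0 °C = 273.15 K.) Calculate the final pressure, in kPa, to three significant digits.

Convert: T₁ = 618.1 K.
V constant ⇒ P ∝ T: V₂ = V₁; P₂ = P₁·(T₂/T₁) = 665.3 kPa.
Isothermal, so P V is constant: T₃ = T₂; P₃ = P₂·(V₂/V₃) = 1974 kPa.

P₃ ≈ 1.97e+03 kPa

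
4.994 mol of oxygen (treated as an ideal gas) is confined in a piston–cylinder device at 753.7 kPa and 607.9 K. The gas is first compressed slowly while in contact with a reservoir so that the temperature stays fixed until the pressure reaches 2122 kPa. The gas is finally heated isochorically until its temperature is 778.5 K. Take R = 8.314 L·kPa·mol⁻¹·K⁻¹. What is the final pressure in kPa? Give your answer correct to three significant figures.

P₃ ≈ 2.72e+03 kPa

From PV = nRT: V₁ = nRT₁/P₁ = 33.49 L.
T constant ⇒ Boyle's law P V = const: T₂ = T₁; V₂ = V₁·(P₁/P₂) = 11.89 L.
Isochoric, so P/T is constant: V₃ = V₂; P₃ = P₂·(T₃/T₂) = 2718 kPa.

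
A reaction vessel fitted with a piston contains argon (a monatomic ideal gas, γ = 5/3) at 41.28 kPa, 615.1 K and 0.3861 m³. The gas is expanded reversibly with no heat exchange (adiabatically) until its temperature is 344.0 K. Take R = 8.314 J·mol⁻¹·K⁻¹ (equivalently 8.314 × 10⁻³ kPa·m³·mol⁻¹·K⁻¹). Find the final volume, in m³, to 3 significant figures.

Reversible adiabatic, γ = 5/3: P₂ = P₁·(T₂/T₁)^(γ/(γ−1)) = 9.655 kPa; V₂ = V₁·(T₁/T₂)^(1/(γ−1)) = 0.9232 m³.

V₂ ≈ 0.923 m³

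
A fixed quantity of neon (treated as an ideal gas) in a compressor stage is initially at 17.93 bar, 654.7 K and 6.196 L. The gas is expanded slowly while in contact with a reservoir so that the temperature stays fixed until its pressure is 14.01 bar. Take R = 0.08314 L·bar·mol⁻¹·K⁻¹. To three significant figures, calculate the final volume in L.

Isothermal, so P V is constant: T₂ = T₁; V₂ = V₁·(P₁/P₂) = 7.930 L.

V₂ ≈ 7.93 L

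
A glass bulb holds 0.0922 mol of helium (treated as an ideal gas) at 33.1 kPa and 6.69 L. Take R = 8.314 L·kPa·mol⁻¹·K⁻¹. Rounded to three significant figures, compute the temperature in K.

PV = nRT ⇒ T = PV/(nR) = (33.1 × 6.69) / (0.0922 × 8.314)

T ≈ 289 K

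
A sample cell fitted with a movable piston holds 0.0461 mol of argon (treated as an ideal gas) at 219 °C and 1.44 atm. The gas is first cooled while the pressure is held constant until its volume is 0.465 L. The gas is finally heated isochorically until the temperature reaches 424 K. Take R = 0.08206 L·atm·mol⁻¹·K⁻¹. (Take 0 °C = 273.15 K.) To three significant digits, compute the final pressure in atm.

P₃ ≈ 3.45 atm

Convert: T₁ = 492.1 K.
From PV = nRT: V₁ = nRT₁/P₁ = 1.293 L.
Isobaric, so V/T is constant: P₂ = P₁; T₂ = T₁·(V₂/V₁) = 177.0 K.
V constant ⇒ P ∝ T: V₃ = V₂; P₃ = P₂·(T₃/T₂) = 3.449 atm.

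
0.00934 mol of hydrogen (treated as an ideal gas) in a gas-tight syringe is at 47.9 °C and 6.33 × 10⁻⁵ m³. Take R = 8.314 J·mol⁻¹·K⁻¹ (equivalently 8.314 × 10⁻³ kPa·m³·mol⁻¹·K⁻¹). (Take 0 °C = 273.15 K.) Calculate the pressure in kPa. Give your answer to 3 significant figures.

P ≈ 394 kPa

Convert: T = 321.05 K.
PV = nRT ⇒ P = nRT/V = (0.00934 × 8.314 × 10⁻³ × 321.05) / 6.33e-05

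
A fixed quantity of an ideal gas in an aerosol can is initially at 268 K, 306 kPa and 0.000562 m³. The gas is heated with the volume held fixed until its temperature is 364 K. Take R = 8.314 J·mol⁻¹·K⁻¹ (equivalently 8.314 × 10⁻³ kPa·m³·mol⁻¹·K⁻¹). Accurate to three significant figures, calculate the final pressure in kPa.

V constant ⇒ P ∝ T: V₂ = V₁; P₂ = P₁·(T₂/T₁) = 415.6 kPa.

P₂ ≈ 416 kPa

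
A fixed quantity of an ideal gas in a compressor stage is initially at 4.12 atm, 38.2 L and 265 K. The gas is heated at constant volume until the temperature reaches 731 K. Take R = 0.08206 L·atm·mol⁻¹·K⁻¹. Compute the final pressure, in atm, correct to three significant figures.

P₂ ≈ 11.4 atm

V constant ⇒ P ∝ T: V₂ = V₁; P₂ = P₁·(T₂/T₁) = 11.36 atm.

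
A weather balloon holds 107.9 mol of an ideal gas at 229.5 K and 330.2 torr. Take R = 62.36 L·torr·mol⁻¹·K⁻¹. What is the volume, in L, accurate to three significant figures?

V ≈ 4.68e+03 L

PV = nRT ⇒ V = nRT/P = (107.9 × 62.36 × 229.5) / 330.2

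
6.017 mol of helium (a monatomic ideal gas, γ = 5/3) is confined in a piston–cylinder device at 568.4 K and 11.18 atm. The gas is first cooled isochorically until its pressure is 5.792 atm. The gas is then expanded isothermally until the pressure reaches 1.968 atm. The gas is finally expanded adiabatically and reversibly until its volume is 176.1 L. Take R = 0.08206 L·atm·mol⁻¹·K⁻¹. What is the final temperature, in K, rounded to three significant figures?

From PV = nRT: V₁ = nRT₁/P₁ = 25.10 L.
V constant ⇒ P ∝ T: V₂ = V₁; T₂ = T₁·(P₂/P₁) = 294.5 K.
T constant ⇒ Boyle's law P V = const: T₃ = T₂; V₃ = V₂·(P₂/P₃) = 73.88 L.
Reversible adiabatic, γ = 5/3: T₄ = T₃·(V₃/V₄)^(γ−1) = 165.0 K; P₄ = P₃·(V₃/V₄)^γ = 0.4627 atm.

T₄ ≈ 165 K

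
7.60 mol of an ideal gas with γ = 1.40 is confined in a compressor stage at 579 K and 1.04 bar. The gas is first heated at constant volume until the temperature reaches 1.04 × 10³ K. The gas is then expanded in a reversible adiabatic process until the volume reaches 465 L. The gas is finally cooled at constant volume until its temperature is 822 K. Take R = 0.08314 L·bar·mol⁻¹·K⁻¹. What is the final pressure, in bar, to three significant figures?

From PV = nRT: V₁ = nRT₁/P₁ = 351.8 L.
Isochoric, so P/T is constant: V₂ = V₁; P₂ = P₁·(T₂/T₁) = 1.868 bar.
Adiabatic (γ = 1.40), T V^(γ−1) and P V^γ constant: T₃ = T₂·(V₂/V₃)^(γ−1) = 930.2 K; P₃ = P₂·(V₂/V₃)^γ = 1.264 bar.
Isochoric, so P/T is constant: V₄ = V₃; P₄ = P₃·(T₄/T₃) = 1.117 bar.

P₄ ≈ 1.12 bar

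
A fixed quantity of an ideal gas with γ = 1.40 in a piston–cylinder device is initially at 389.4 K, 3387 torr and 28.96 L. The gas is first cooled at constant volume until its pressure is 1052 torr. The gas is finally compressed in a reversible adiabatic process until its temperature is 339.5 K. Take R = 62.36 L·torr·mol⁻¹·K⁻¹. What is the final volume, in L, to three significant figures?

V₃ ≈ 2.19 L

V constant ⇒ P ∝ T: V₂ = V₁; T₂ = T₁·(P₂/P₁) = 120.9 K.
Adiabatic (γ = 1.40), T V^(γ−1) and P V^γ constant: P₃ = P₂·(T₃/T₂)^(γ/(γ−1)) = 3.898e+04 torr; V₃ = V₂·(T₂/T₃)^(1/(γ−1)) = 2.194 L.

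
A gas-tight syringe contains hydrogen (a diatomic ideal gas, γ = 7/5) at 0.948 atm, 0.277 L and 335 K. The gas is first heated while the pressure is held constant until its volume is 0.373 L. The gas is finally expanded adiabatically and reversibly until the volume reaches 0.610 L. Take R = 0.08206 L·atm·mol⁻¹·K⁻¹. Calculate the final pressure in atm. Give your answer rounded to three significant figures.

P₃ ≈ 0.476 atm

P constant ⇒ V ∝ T: P₂ = P₁; T₂ = T₁·(V₂/V₁) = 451.1 K.
Adiabatic (γ = 7/5), T V^(γ−1) and P V^γ constant: T₃ = T₂·(V₂/V₃)^(γ−1) = 370.5 K; P₃ = P₂·(V₂/V₃)^γ = 0.4761 atm.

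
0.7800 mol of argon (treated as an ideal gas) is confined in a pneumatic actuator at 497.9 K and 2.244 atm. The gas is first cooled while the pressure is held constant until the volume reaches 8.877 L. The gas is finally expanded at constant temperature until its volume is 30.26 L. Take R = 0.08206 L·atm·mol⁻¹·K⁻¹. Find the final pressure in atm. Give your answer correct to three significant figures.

P₃ ≈ 0.658 atm

From PV = nRT: V₁ = nRT₁/P₁ = 14.20 L.
Isobaric, so V/T is constant: P₂ = P₁; T₂ = T₁·(V₂/V₁) = 311.2 K.
Isothermal, so P V is constant: T₃ = T₂; P₃ = P₂·(V₂/V₃) = 0.6583 atm.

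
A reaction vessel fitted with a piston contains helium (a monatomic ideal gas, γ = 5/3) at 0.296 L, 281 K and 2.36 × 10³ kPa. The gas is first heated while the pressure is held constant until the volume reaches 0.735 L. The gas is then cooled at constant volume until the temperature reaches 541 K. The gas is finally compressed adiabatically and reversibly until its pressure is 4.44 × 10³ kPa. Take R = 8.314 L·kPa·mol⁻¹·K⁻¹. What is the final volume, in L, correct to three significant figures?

V₄ ≈ 0.432 L

P constant ⇒ V ∝ T: P₂ = P₁; T₂ = T₁·(V₂/V₁) = 697.8 K.
Isochoric, so P/T is constant: V₃ = V₂; P₃ = P₂·(T₃/T₂) = 1830 kPa.
Adiabatic (γ = 5/3), T V^(γ−1) and P V^γ constant: T₄ = T₃·(P₄/P₃)^((γ−1)/γ) = 771.2 K; V₄ = V₃·(P₃/P₄)^(1/γ) = 0.4318 L.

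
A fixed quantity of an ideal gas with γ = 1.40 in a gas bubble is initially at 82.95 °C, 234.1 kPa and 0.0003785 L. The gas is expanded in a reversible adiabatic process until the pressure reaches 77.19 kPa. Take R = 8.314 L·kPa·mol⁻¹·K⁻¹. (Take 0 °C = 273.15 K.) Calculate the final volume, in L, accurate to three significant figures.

V₂ ≈ 0.000836 L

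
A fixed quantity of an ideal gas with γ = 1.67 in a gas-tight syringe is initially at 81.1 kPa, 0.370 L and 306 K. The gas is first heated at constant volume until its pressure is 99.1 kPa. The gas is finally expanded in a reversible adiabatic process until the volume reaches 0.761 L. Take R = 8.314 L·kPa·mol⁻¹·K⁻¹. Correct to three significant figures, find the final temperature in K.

V constant ⇒ P ∝ T: V₂ = V₁; T₂ = T₁·(P₂/P₁) = 373.9 K.
Reversible adiabatic, γ = 1.67: T₃ = T₂·(V₂/V₃)^(γ−1) = 230.6 K; P₃ = P₂·(V₂/V₃)^γ = 29.72 kPa.

T₃ ≈ 231 K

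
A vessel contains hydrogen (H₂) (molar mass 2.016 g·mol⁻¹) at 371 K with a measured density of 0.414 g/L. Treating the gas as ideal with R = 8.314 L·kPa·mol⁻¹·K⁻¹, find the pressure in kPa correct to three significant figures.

ρ = PM/(RT) ⇒ P = ρRT/M = (0.414 × 8.314 × 371.0) / 2.016

P ≈ 633 kPa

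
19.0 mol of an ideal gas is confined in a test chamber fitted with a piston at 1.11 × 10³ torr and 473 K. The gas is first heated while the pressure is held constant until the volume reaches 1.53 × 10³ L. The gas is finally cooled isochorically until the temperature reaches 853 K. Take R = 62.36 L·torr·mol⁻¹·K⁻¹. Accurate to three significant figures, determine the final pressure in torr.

P₃ ≈ 661 torr

From PV = nRT: V₁ = nRT₁/P₁ = 504.9 L.
P constant ⇒ V ∝ T: P₂ = P₁; T₂ = T₁·(V₂/V₁) = 1433 K.
V constant ⇒ P ∝ T: V₃ = V₂; P₃ = P₂·(T₃/T₂) = 660.6 torr.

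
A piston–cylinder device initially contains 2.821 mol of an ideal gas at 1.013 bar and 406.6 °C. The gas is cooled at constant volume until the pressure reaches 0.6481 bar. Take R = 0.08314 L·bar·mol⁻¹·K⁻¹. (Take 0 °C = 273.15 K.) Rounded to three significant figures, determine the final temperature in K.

T₂ ≈ 435 K

Convert: T₁ = 679.8 K.
From PV = nRT: V₁ = nRT₁/P₁ = 157.4 L.
V constant ⇒ P ∝ T: V₂ = V₁; T₂ = T₁·(P₂/P₁) = 434.9 K.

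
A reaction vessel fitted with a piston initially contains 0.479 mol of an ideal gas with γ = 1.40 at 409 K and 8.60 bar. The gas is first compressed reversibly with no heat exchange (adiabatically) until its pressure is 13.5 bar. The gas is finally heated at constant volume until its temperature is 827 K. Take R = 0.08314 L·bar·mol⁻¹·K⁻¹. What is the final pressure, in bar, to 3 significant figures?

P₃ ≈ 24.0 bar

From PV = nRT: V₁ = nRT₁/P₁ = 1.894 L.
Reversible adiabatic, γ = 1.40: T₂ = T₁·(P₂/P₁)^((γ−1)/γ) = 465.2 K; V₂ = V₁·(P₁/P₂)^(1/γ) = 1.372 L.
V constant ⇒ P ∝ T: V₃ = V₂; P₃ = P₂·(T₃/T₂) = 24.00 bar.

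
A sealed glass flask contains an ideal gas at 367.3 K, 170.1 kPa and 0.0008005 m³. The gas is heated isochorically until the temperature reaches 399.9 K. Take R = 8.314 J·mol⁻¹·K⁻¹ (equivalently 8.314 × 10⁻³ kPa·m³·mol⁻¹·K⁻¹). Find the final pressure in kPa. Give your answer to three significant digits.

Isochoric, so P/T is constant: V₂ = V₁; P₂ = P₁·(T₂/T₁) = 185.2 kPa.

P₂ ≈ 185 kPa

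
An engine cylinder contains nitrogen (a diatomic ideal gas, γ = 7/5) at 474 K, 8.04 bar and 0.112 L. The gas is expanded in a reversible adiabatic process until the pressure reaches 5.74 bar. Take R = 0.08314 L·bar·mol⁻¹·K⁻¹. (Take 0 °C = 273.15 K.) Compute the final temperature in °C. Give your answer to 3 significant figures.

T₂ ≈ 157 °C

Reversible adiabatic, γ = 7/5: T₂ = T₁·(P₂/P₁)^((γ−1)/γ) = 430.5 K; V₂ = V₁·(P₁/P₂)^(1/γ) = 0.1425 L.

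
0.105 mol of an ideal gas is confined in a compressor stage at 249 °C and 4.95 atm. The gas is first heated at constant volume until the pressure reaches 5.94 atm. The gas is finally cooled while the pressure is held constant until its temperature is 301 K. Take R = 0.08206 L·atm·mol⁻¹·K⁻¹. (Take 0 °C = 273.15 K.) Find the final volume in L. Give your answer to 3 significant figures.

V₃ ≈ 0.437 L

Convert: T₁ = 522.1 K.
From PV = nRT: V₁ = nRT₁/P₁ = 0.9089 L.
V constant ⇒ P ∝ T: V₂ = V₁; T₂ = T₁·(P₂/P₁) = 626.6 K.
P constant ⇒ V ∝ T: P₃ = P₂; V₃ = V₂·(T₃/T₂) = 0.4366 L.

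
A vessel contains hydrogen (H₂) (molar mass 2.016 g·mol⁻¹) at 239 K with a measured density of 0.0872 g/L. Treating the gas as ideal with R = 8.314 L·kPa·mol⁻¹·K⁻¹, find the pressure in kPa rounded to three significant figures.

P ≈ 85.9 kPa

ρ = PM/(RT) ⇒ P = ρRT/M = (0.0872 × 8.314 × 239.0) / 2.016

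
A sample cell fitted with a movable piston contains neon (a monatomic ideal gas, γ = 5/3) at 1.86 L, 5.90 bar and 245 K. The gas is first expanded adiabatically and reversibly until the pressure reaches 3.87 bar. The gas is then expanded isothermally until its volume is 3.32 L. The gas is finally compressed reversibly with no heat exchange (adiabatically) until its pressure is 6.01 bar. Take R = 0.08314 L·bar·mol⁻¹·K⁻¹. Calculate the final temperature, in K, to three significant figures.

T₄ ≈ 281 K

Adiabatic (γ = 5/3), T V^(γ−1) and P V^γ constant: T₂ = T₁·(P₂/P₁)^((γ−1)/γ) = 207.0 K; V₂ = V₁·(P₁/P₂)^(1/γ) = 2.396 L.
Isothermal, so P V is constant: T₃ = T₂; P₃ = P₂·(V₂/V₃) = 2.792 bar.
Adiabatic (γ = 5/3), T V^(γ−1) and P V^γ constant: T₄ = T₃·(P₄/P₃)^((γ−1)/γ) = 281.2 K; V₄ = V₃·(P₃/P₄)^(1/γ) = 2.096 L.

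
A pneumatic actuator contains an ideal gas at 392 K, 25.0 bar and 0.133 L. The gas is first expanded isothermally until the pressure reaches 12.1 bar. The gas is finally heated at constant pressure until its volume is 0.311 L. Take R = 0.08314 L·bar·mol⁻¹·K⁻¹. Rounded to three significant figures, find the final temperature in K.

T₃ ≈ 444 K

T constant ⇒ Boyle's law P V = const: T₂ = T₁; V₂ = V₁·(P₁/P₂) = 0.2748 L.
P constant ⇒ V ∝ T: P₃ = P₂; T₃ = T₂·(V₃/V₂) = 443.6 K.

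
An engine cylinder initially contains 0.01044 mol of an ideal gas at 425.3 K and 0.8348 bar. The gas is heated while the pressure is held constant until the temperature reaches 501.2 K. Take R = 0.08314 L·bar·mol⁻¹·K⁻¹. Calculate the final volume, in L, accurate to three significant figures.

From PV = nRT: V₁ = nRT₁/P₁ = 0.4422 L.
Isobaric, so V/T is constant: P₂ = P₁; V₂ = V₁·(T₂/T₁) = 0.5211 L.

V₂ ≈ 0.521 L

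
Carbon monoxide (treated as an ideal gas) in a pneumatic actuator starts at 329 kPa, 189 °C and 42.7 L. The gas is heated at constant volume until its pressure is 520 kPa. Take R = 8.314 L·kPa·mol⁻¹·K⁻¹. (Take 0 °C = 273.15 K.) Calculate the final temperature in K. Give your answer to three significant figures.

Convert: T₁ = 462.1 K.
V constant ⇒ P ∝ T: V₂ = V₁; T₂ = T₁·(P₂/P₁) = 730.4 K.

T₂ ≈ 730 K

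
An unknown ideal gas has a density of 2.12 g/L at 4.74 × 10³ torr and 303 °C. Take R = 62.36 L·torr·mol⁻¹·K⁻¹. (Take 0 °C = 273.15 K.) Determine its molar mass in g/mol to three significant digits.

ρ = PM/(RT) ⇒ M = ρRT/P = (2.12 × 62.36 × 576.1) / 4.74e+03

M ≈ 16.1 g/mol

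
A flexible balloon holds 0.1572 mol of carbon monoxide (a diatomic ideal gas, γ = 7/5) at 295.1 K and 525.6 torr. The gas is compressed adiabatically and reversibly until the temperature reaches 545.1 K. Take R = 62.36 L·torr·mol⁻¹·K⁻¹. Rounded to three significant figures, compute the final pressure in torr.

P₂ ≈ 4.50e+03 torr

From PV = nRT: V₁ = nRT₁/P₁ = 5.504 L.
Adiabatic (γ = 7/5), T V^(γ−1) and P V^γ constant: P₂ = P₁·(T₂/T₁)^(γ/(γ−1)) = 4502 torr; V₂ = V₁·(T₁/T₂)^(1/(γ−1)) = 1.187 L.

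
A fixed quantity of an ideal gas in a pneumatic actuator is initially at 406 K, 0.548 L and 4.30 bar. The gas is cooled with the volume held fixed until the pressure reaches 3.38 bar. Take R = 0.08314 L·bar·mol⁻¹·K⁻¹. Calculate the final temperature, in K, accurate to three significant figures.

V constant ⇒ P ∝ T: V₂ = V₁; T₂ = T₁·(P₂/P₁) = 319.1 K.

T₂ ≈ 319 K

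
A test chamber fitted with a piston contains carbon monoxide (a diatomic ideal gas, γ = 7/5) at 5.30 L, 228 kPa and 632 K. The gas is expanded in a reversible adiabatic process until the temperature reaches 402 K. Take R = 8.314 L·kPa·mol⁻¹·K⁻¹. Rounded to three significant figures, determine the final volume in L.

V₂ ≈ 16.4 L

Adiabatic (γ = 7/5), T V^(γ−1) and P V^γ constant: P₂ = P₁·(T₂/T₁)^(γ/(γ−1)) = 46.80 kPa; V₂ = V₁·(T₁/T₂)^(1/(γ−1)) = 16.42 L.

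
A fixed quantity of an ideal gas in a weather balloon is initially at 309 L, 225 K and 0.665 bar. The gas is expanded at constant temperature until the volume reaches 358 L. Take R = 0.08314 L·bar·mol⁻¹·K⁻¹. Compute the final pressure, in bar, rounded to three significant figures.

P₂ ≈ 0.574 bar

T constant ⇒ Boyle's law P V = const: T₂ = T₁; P₂ = P₁·(V₁/V₂) = 0.5740 bar.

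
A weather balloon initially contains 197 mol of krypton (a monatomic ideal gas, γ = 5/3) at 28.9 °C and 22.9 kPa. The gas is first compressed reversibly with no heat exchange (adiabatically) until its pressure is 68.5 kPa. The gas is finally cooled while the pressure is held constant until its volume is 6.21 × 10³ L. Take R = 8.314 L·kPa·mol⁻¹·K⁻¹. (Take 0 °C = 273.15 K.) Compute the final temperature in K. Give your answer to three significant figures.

Convert: T₁ = 302.0 K.
From PV = nRT: V₁ = nRT₁/P₁ = 2.160e+04 L.
Adiabatic (γ = 5/3), T V^(γ−1) and P V^γ constant: T₂ = T₁·(P₂/P₁)^((γ−1)/γ) = 468.2 K; V₂ = V₁·(P₁/P₂)^(1/γ) = 1.119e+04 L.
Isobaric, so V/T is constant: P₃ = P₂; T₃ = T₂·(V₃/V₂) = 259.7 K.

T₃ ≈ 260 K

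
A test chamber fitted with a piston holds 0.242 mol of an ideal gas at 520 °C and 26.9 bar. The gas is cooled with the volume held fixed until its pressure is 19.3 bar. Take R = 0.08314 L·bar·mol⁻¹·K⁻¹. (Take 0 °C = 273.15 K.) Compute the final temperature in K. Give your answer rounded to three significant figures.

T₂ ≈ 569 K

Convert: T₁ = 793.1 K.
From PV = nRT: V₁ = nRT₁/P₁ = 0.5932 L.
V constant ⇒ P ∝ T: V₂ = V₁; T₂ = T₁·(P₂/P₁) = 569.1 K.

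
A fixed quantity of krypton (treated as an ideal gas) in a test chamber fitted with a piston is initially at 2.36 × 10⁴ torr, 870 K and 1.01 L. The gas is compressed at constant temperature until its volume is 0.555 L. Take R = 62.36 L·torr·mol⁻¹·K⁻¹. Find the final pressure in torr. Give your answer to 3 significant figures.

Isothermal, so P V is constant: T₂ = T₁; P₂ = P₁·(V₁/V₂) = 4.295e+04 torr.

P₂ ≈ 4.29e+04 torr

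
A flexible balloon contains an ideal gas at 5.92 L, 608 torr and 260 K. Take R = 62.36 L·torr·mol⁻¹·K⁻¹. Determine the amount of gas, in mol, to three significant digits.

n ≈ 0.222 mol

PV = nRT ⇒ n = PV/(RT) = (608 × 5.92) / (62.36 × 260)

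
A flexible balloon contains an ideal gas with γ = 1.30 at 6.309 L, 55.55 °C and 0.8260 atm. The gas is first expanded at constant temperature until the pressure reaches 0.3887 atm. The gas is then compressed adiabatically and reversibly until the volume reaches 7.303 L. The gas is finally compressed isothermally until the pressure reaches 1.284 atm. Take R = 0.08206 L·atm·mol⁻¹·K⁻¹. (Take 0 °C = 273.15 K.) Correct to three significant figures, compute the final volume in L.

Convert: T₁ = 328.7 K.
T constant ⇒ Boyle's law P V = const: T₂ = T₁; V₂ = V₁·(P₁/P₂) = 13.41 L.
Reversible adiabatic, γ = 1.30: T₃ = T₂·(V₂/V₃)^(γ−1) = 394.4 K; P₃ = P₂·(V₂/V₃)^γ = 0.8562 atm.
Isothermal, so P V is constant: T₄ = T₃; V₄ = V₃·(P₃/P₄) = 4.870 L.

V₄ ≈ 4.87 L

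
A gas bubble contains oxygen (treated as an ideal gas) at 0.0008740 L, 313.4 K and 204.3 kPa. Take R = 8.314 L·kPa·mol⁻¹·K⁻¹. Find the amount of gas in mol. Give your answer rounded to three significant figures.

PV = nRT ⇒ n = PV/(RT) = (204.3 × 0.0008740) / (8.314 × 313.4)

n ≈ 6.85e-05 mol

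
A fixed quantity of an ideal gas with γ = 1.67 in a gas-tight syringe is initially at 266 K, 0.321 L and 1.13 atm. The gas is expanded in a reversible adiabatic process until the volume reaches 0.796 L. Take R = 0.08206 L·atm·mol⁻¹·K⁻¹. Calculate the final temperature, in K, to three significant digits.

T₂ ≈ 145 K

Adiabatic (γ = 1.67), T V^(γ−1) and P V^γ constant: T₂ = T₁·(V₁/V₂)^(γ−1) = 144.8 K; P₂ = P₁·(V₁/V₂)^γ = 0.2480 atm.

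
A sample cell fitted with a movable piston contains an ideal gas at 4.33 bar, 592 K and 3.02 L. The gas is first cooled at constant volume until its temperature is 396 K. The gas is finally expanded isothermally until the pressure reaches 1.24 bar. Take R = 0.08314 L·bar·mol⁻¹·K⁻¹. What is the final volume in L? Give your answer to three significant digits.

V₃ ≈ 7.05 L

V constant ⇒ P ∝ T: V₂ = V₁; P₂ = P₁·(T₂/T₁) = 2.896 bar.
T constant ⇒ Boyle's law P V = const: T₃ = T₂; V₃ = V₂·(P₂/P₃) = 7.054 L.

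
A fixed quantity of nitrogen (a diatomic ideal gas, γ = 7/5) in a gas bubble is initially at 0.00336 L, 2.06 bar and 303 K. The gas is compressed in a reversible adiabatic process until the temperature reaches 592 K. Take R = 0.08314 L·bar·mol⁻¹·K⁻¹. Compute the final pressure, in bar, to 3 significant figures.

Adiabatic (γ = 7/5), T V^(γ−1) and P V^γ constant: P₂ = P₁·(T₂/T₁)^(γ/(γ−1)) = 21.48 bar; V₂ = V₁·(T₁/T₂)^(1/(γ−1)) = 0.0006297 L.

P₂ ≈ 21.5 bar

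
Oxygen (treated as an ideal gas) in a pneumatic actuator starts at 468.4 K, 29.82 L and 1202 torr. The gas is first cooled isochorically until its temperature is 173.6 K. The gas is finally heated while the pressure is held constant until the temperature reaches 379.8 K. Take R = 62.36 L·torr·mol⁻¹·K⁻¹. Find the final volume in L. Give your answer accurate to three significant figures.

V₃ ≈ 65.2 L

V constant ⇒ P ∝ T: V₂ = V₁; P₂ = P₁·(T₂/T₁) = 445.5 torr.
P constant ⇒ V ∝ T: P₃ = P₂; V₃ = V₂·(T₃/T₂) = 65.24 L.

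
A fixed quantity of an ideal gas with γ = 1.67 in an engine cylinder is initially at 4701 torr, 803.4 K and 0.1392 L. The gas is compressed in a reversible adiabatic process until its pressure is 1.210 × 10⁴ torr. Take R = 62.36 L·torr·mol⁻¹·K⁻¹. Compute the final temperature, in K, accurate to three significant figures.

Reversible adiabatic, γ = 1.67: T₂ = T₁·(P₂/P₁)^((γ−1)/γ) = 1174 K; V₂ = V₁·(P₁/P₂)^(1/γ) = 0.07903 L.

T₂ ≈ 1.17e+03 K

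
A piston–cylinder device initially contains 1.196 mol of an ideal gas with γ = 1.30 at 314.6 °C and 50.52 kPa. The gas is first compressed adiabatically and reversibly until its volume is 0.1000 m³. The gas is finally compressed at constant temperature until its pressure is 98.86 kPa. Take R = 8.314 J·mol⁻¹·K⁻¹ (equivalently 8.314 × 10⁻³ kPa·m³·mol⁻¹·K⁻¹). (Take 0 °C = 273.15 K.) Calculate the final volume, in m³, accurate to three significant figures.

V₃ ≈ 0.0618 m³

Convert: T₁ = 587.8 K.
From PV = nRT: V₁ = nRT₁/P₁ = 0.1157 m³.
Adiabatic (γ = 1.30), T V^(γ−1) and P V^γ constant: T₂ = T₁·(V₁/V₂)^(γ−1) = 614.0 K; P₂ = P₁·(V₁/V₂)^γ = 61.05 kPa.
Isothermal, so P V is constant: T₃ = T₂; V₃ = V₂·(P₂/P₃) = 0.06176 m³.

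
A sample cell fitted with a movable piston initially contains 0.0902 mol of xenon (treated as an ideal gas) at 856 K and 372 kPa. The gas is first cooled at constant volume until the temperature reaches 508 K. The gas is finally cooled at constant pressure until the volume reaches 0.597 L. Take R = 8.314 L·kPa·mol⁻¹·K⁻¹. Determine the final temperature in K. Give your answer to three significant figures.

From PV = nRT: V₁ = nRT₁/P₁ = 1.726 L.
V constant ⇒ P ∝ T: V₂ = V₁; P₂ = P₁·(T₂/T₁) = 220.8 kPa.
P constant ⇒ V ∝ T: P₃ = P₂; T₃ = T₂·(V₃/V₂) = 175.7 K.

T₃ ≈ 176 K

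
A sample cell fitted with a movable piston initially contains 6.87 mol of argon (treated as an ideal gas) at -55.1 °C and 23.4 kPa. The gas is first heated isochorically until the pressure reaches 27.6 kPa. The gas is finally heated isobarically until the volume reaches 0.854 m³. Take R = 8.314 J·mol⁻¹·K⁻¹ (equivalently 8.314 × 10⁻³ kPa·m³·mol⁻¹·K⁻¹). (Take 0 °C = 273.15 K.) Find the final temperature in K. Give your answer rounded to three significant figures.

T₃ ≈ 413 K

Convert: T₁ = 218.0 K.
From PV = nRT: V₁ = nRT₁/P₁ = 0.5322 m³.
Isochoric, so P/T is constant: V₂ = V₁; T₂ = T₁·(P₂/P₁) = 257.2 K.
Isobaric, so V/T is constant: P₃ = P₂; T₃ = T₂·(V₃/V₂) = 412.7 K.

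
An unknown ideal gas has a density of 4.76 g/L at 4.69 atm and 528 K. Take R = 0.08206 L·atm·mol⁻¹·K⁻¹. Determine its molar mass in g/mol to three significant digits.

ρ = PM/(RT) ⇒ M = ρRT/P = (4.76 × 0.08206 × 528.0) / 4.69

M ≈ 44.0 g/mol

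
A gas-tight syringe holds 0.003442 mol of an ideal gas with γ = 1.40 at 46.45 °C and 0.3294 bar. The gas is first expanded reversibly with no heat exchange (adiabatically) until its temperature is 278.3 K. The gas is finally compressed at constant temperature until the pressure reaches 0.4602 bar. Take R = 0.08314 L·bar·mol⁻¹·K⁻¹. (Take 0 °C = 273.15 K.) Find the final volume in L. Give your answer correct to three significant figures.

Convert: T₁ = 319.6 K.
From PV = nRT: V₁ = nRT₁/P₁ = 0.2777 L.
Adiabatic (γ = 1.40), T V^(γ−1) and P V^γ constant: P₂ = P₁·(T₂/T₁)^(γ/(γ−1)) = 0.2030 bar; V₂ = V₁·(T₁/T₂)^(1/(γ−1)) = 0.3924 L.
T constant ⇒ Boyle's law P V = const: T₃ = T₂; V₃ = V₂·(P₂/P₃) = 0.1731 L.

V₃ ≈ 0.173 L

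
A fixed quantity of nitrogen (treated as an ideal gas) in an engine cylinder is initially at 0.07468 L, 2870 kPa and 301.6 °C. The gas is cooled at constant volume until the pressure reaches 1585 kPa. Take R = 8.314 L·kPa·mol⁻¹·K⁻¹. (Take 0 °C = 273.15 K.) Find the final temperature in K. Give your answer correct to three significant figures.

T₂ ≈ 317 K

Convert: T₁ = 574.8 K.
V constant ⇒ P ∝ T: V₂ = V₁; T₂ = T₁·(P₂/P₁) = 317.4 K.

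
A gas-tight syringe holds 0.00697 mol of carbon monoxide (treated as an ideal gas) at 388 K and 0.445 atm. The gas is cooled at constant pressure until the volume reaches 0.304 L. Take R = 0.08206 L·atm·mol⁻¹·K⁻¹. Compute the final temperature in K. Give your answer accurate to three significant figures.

From PV = nRT: V₁ = nRT₁/P₁ = 0.4987 L.
P constant ⇒ V ∝ T: P₂ = P₁; T₂ = T₁·(V₂/V₁) = 236.5 K.

T₂ ≈ 237 K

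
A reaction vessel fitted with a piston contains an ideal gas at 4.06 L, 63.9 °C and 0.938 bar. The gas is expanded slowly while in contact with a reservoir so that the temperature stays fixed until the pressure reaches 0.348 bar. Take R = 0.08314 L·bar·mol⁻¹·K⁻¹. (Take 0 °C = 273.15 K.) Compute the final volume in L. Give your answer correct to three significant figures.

Convert: T₁ = 337.0 K.
T constant ⇒ Boyle's law P V = const: T₂ = T₁; V₂ = V₁·(P₁/P₂) = 10.94 L.

V₂ ≈ 10.9 L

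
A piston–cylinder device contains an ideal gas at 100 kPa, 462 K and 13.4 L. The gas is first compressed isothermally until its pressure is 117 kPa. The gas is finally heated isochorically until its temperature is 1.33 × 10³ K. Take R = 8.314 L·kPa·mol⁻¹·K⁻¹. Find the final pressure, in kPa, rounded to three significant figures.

P₃ ≈ 337 kPa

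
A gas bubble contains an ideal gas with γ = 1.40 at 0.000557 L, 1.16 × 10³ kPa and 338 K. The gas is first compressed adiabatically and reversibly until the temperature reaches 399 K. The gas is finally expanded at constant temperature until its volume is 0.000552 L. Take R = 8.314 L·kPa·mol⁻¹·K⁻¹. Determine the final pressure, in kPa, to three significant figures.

Reversible adiabatic, γ = 1.40: P₂ = P₁·(T₂/T₁)^(γ/(γ−1)) = 2073 kPa; V₂ = V₁·(T₁/T₂)^(1/(γ−1)) = 0.0003679 L.
T constant ⇒ Boyle's law P V = const: T₃ = T₂; P₃ = P₂·(V₂/V₃) = 1382 kPa.

P₃ ≈ 1.38e+03 kPa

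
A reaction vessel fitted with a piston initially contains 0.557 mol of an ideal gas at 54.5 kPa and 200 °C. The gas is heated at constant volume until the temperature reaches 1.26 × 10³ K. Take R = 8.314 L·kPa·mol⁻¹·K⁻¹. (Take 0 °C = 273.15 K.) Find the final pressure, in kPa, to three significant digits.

P₂ ≈ 145 kPa

Convert: T₁ = 473.1 K.
From PV = nRT: V₁ = nRT₁/P₁ = 40.20 L.
V constant ⇒ P ∝ T: V₂ = V₁; P₂ = P₁·(T₂/T₁) = 145.1 kPa.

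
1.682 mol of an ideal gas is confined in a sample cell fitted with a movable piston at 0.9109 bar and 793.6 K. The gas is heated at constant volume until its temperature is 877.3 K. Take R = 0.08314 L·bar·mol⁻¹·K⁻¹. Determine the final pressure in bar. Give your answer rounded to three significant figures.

P₂ ≈ 1.01 bar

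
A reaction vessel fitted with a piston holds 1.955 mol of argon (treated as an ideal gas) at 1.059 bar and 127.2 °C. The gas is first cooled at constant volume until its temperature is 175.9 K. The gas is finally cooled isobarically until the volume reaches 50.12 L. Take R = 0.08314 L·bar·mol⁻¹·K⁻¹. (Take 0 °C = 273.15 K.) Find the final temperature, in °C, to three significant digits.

Convert: T₁ = 400.3 K.
From PV = nRT: V₁ = nRT₁/P₁ = 61.45 L.
V constant ⇒ P ∝ T: V₂ = V₁; P₂ = P₁·(T₂/T₁) = 0.4653 bar.
P constant ⇒ V ∝ T: P₃ = P₂; T₃ = T₂·(V₃/V₂) = 143.5 K.

T₃ ≈ -130 °C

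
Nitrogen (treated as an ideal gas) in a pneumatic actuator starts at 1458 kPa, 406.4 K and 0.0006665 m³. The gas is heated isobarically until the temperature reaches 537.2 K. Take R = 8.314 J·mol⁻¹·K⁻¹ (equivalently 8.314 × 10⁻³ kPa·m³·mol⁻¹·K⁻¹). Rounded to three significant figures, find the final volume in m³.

Isobaric, so V/T is constant: P₂ = P₁; V₂ = V₁·(T₂/T₁) = 0.0008810 m³.

V₂ ≈ 0.000881 m³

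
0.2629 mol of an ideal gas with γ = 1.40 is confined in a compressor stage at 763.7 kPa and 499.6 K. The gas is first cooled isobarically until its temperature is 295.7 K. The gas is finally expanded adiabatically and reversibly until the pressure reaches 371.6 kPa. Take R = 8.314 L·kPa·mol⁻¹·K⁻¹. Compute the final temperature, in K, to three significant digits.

T₃ ≈ 241 K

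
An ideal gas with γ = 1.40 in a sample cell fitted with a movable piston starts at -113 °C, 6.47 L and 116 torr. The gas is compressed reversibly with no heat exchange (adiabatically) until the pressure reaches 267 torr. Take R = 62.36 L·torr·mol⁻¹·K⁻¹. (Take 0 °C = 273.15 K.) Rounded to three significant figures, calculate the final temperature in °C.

Convert: T₁ = 160.1 K.
Adiabatic (γ = 1.40), T V^(γ−1) and P V^γ constant: T₂ = T₁·(P₂/P₁)^((γ−1)/γ) = 203.2 K; V₂ = V₁·(P₁/P₂)^(1/γ) = 3.567 L.

T₂ ≈ -69.9 °C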